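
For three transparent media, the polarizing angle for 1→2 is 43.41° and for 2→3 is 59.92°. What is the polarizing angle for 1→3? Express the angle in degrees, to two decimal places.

θ_B ≈ 58.52°

n₂/n₁ = tan 43.41° = 0.9460 and n₃/n₂ = tan 59.92° = 1.7265.
Multiplying, n₃/n₁ = 0.9460 × 1.7265 = 1.6332, and θ_B(1→3) = arctan 1.6332 = 58.52°.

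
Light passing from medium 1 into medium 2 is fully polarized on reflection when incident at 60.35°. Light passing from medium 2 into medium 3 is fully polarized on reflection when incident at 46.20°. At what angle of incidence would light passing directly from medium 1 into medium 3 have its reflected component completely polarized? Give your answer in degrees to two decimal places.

θ_B ≈ 61.37°

Each Brewster angle gives a ratio: n₂/n₁ = tan 60.35° = 1.7567, n₃/n₂ = tan 46.20° = 1.0428.
Multiplying, n₃/n₁ = 1.7567 × 1.0428 = 1.8319, and θ_B(1→3) = arctan 1.8319 = 61.37°.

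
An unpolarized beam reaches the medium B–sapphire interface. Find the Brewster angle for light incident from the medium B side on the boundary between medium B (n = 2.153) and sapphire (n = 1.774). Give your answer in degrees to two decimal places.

Here n₂/n₁ = 1.774/2.153 = 0.8240, and Brewster's law gives tan θ_B = n₂/n₁. Taking the arctangent, θ_B = 39.49°.

θ_B ≈ 39.49°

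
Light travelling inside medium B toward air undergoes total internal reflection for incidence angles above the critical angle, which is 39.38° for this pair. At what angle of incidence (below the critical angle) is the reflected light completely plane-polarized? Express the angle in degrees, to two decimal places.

θ_B ≈ 32.39°

At the critical angle sin θ_c = n₂/n₁, giving n₂/n₁ = sin 39.38° = 0.6345.
Then tan θ_B = n₂/n₁ = 0.6345, so θ_B = arctan 0.6345 = 32.39°.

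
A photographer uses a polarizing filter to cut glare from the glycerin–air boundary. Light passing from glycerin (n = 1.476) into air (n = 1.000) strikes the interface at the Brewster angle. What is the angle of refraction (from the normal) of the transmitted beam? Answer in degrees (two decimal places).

θ_t ≈ 55.88°

θ_B = arctan(n₂/n₁) = arctan(1.000/1.476) = 34.12°.
At Brewster's angle the reflected and refracted rays are perpendicular, so θ_t = 90° − θ_B = 90° − 34.12° = 55.88°.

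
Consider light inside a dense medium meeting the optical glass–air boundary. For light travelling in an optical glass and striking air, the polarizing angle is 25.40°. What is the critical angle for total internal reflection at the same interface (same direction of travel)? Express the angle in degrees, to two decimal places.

θ_c ≈ 28.35°

tan θ_B = n₂/n₁ = tan 25.40° = 0.4748.
Total internal reflection: sin θ_c = n₂/n₁ = 0.4748.
θ_c = arcsin(0.4748) = 28.35°.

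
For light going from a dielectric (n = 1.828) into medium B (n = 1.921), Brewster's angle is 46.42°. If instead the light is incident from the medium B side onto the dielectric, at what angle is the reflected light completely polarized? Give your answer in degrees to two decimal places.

tan θ_B' = n₁/n₂ = 1/tan θ_B, so θ_B' = 90° − θ_B.
θ_B' = 90° − 46.42° = 43.58°.

θ_B' ≈ 43.58°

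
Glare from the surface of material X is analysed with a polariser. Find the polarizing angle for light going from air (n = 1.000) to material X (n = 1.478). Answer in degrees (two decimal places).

Here n₂/n₁ = 1.478/1.000 = 1.4780, and Brewster's law gives tan θ_B = n₂/n₁. Taking the arctangent, θ_B = 55.92°.

θ_B ≈ 55.92°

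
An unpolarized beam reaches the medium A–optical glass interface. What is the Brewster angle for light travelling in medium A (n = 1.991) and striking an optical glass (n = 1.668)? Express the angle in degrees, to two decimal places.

θ_B ≈ 39.96°

The reflected p-component vanishes when tan θ_B = n₂/n₁.
Brewster's condition: tan θ_B = n₂/n₁ = 1.668/1.991 = 0.8378.
So θ_B = arctan 0.8378 = 39.96°.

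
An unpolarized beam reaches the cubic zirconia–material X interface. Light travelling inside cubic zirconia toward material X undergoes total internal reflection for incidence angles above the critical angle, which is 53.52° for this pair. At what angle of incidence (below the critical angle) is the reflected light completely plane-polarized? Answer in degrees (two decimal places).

n₂/n₁ = sin θ_c = sin 53.52° = 0.8041.
tan θ_B equals the same ratio, so θ_B = arctan(0.8041) = 38.80°.

θ_B ≈ 38.80°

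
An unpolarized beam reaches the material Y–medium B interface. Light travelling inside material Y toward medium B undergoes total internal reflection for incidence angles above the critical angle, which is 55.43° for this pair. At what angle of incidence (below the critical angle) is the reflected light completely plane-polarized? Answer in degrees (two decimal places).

θ_B ≈ 39.47°

n₂/n₁ = sin θ_c = sin 55.43° = 0.8234.
tan θ_B equals the same ratio, so θ_B = arctan(0.8234) = 39.47°.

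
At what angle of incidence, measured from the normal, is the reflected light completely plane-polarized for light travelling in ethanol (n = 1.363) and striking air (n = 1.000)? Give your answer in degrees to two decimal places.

The reflected p-component vanishes when tan θ_B = n₂/n₁.
Brewster's condition: tan θ_B = n₂/n₁ = 1.000/1.363 = 0.7337.
So θ_B = arctan 0.7337 = 36.27°.

θ_B ≈ 36.27°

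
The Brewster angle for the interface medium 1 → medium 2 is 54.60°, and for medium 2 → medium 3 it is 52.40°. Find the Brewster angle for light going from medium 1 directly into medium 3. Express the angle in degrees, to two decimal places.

θ_B ≈ 61.31°

tan θ_B(1→2) = n₂/n₁ = tan 54.60° = 1.4071.
tan θ_B(2→3) = n₃/n₂ = tan 52.40° = 1.2985.
n₃/n₁ = 1.8272. Then tan θ_B(1→3) = n₃/n₁, so θ_B(1→3) = arctan(1.8272) = 61.31°.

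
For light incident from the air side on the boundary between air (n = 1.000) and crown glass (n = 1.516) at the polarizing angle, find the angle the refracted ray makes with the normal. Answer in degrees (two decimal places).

θ_t ≈ 33.41°

tan θ_B = n₂/n₁ = 1.516/1.000 = 1.5160, so θ_B = 56.59°.
The refracted ray is perpendicular to the reflected ray, so θ_t = 90° − θ_B = 33.41°.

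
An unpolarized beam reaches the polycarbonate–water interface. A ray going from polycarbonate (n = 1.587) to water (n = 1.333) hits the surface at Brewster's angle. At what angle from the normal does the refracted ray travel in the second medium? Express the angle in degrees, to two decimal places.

θ_t ≈ 49.97°

θ_B = arctan(n₂/n₁) = arctan(1.333/1.587) = 40.03°.
The refracted ray is perpendicular to the reflected ray, so θ_t = 90° − θ_B = 49.97°.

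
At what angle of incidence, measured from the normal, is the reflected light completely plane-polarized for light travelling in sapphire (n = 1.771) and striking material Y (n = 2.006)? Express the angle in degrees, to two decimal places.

θ_B ≈ 48.56°

The reflected p-component vanishes when tan θ_B = n₂/n₁.
Brewster's condition: tan θ_B = n₂/n₁ = 2.006/1.771 = 1.1327.
θ_B = arctan(1.1327) = 48.56°.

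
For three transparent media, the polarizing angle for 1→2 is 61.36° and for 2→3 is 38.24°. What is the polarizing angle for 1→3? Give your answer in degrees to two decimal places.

θ_B ≈ 55.28°

Each Brewster angle gives a ratio: n₂/n₁ = tan 61.36° = 1.8311, n₃/n₂ = tan 38.24° = 0.7881.
n₃/n₁ = 1.4430. Then tan θ_B(1→3) = n₃/n₁, so θ_B(1→3) = arctan(1.4430) = 55.28°.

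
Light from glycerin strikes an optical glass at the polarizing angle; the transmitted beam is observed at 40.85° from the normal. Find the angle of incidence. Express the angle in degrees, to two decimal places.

θ_B ≈ 49.15°

Brewster's condition makes the reflected and refracted beams perpendicular: θ_B + θ_t = 90°.
θ_B = 90° − 40.85° = 49.15°.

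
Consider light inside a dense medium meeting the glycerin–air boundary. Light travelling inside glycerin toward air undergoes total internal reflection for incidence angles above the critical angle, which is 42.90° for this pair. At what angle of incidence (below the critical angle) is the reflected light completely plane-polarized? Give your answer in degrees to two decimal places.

θ_B ≈ 34.24°

sin θ_c = n₂/n₁, so n₂/n₁ = sin 42.90° = 0.6807.
Brewster: tan θ_B = n₂/n₁ = 0.6807.
θ_B = arctan(0.6807) = 34.24°.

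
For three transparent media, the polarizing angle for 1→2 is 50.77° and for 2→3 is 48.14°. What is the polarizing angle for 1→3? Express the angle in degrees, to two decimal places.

θ_B ≈ 53.81°

n₂/n₁ = tan 50.77° = 1.2248 and n₃/n₂ = tan 48.14° = 1.1161.
So n₃/n₁ = (n₂/n₁)(n₃/n₂) = 1.2248 × 1.1161 = 1.3670.
θ_B(1→3) = arctan(1.3670) = 53.81°.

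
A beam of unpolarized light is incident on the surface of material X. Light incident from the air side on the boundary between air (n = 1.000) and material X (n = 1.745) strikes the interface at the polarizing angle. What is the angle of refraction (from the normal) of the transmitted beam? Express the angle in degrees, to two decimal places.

θ_t ≈ 29.82°

tan θ_B = n₂/n₁ = 1.745/1.000 = 1.7450, so θ_B = 60.18°.
Since θ_B + θ_t = 90° at Brewster incidence, θ_t = 90° − 60.18° = 29.82°.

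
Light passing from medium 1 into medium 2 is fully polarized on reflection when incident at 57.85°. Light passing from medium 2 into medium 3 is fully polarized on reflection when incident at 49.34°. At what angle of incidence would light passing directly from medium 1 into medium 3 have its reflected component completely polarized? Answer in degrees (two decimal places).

θ_B ≈ 61.64°

tan θ_B(1→2) = n₂/n₁ = tan 57.85° = 1.5911.
tan θ_B(2→3) = n₃/n₂ = tan 49.34° = 1.1643.
Multiplying, n₃/n₁ = 1.5911 × 1.1643 = 1.8524, and θ_B(1→3) = arctan 1.8524 = 61.64°.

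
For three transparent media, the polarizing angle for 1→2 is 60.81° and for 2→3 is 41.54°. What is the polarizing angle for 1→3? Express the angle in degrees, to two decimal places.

θ_B ≈ 57.77°

tan θ_B(1→2) = n₂/n₁ = tan 60.81° = 1.7900.
tan θ_B(2→3) = n₃/n₂ = tan 41.54° = 0.8860.
n₃/n₁ = 1.5859. Then tan θ_B(1→3) = n₃/n₁, so θ_B(1→3) = arctan(1.5859) = 57.77°.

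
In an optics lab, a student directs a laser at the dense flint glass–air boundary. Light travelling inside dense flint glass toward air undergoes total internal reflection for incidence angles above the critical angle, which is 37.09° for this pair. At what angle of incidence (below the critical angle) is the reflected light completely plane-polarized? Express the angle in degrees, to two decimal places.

At the critical angle sin θ_c = n₂/n₁, giving n₂/n₁ = sin 37.09° = 0.6031.
Then tan θ_B = n₂/n₁ = 0.6031, so θ_B = arctan 0.6031 = 31.09°.

θ_B ≈ 31.09°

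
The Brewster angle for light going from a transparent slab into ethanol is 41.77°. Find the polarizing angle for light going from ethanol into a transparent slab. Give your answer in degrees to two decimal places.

Reversing the direction swaps n₁ and n₂, so tan θ_B' = 1/tan θ_B and θ_B' = 90° − θ_B.
Hence θ_B' = 90° − 41.77° = 48.23°.

θ_B' ≈ 48.23°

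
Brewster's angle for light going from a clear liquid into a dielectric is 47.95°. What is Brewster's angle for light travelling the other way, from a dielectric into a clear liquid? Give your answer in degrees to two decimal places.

tan θ_B' = n₁/n₂ = 1/tan θ_B, so θ_B' = 90° − θ_B.
θ_B' = 90° − 47.95° = 42.05°.

θ_B' ≈ 42.05°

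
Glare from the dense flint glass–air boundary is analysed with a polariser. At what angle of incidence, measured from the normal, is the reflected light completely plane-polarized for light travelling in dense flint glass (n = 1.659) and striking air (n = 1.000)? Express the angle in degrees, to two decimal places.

Brewster's condition: tan θ_B = n₂/n₁ = 1.000/1.659 = 0.6028.
θ_B = arctan(0.6028) = 31.08°.

θ_B ≈ 31.08°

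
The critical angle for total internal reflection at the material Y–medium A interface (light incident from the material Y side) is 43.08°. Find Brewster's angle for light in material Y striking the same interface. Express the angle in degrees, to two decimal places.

θ_B ≈ 34.33°

n₂/n₁ = sin θ_c = sin 43.08° = 0.6830.
tan θ_B equals the same ratio, so θ_B = arctan(0.6830) = 34.33°.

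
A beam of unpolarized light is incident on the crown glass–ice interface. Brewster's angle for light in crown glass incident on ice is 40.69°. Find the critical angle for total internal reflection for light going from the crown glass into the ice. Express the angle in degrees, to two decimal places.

θ_c ≈ 59.30°

From Brewster, n₂/n₁ = tan θ_B = tan 40.69° = 0.8598.
Then sin θ_c = n₂/n₁ = 0.8598, so θ_c = arcsin 0.8598 = 59.30°.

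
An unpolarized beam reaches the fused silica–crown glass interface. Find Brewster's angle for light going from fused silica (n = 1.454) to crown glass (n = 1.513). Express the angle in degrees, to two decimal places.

θ_B ≈ 46.14°

At Brewster's angle the reflected and refracted rays are perpendicular, which with Snell's law gives tan θ_B = n₂/n₁.
Brewster's condition: tan θ_B = n₂/n₁ = 1.513/1.454 = 1.0406.
θ_B = arctan(1.0406) = 46.14°.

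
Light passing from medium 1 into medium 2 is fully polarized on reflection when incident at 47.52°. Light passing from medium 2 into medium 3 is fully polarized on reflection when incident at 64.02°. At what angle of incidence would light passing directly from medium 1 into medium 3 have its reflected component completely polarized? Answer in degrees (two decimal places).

n₂/n₁ = tan 47.52° = 1.0921 and n₃/n₂ = tan 64.02° = 2.0521.
So n₃/n₁ = (n₂/n₁)(n₃/n₂) = 1.0921 × 2.0521 = 2.2411.
θ_B(1→3) = arctan(2.2411) = 65.95°.

θ_B ≈ 65.95°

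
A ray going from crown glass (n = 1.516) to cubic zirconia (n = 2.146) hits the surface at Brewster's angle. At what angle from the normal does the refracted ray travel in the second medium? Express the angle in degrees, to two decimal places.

First find Brewster's angle: tan θ_B = 2.146/1.516 = 1.4156, giving θ_B = 54.76°.
At Brewster's angle the reflected and refracted rays are perpendicular, so θ_t = 90° − θ_B = 90° − 54.76° = 35.24°.

θ_t ≈ 35.24°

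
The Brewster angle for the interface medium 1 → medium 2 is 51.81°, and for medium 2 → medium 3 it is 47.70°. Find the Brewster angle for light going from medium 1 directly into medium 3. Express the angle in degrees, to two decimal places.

n₂/n₁ = tan 51.81° = 1.2712 and n₃/n₂ = tan 47.70° = 1.0990.
Multiplying, n₃/n₁ = 1.2712 × 1.0990 = 1.3971, and θ_B(1→3) = arctan 1.3971 = 54.41°.

θ_B ≈ 54.41°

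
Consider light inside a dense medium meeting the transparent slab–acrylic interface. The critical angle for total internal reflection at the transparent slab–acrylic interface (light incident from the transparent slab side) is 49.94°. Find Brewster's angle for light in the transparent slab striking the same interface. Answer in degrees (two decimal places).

θ_B ≈ 37.43°

At the critical angle sin θ_c = n₂/n₁, giving n₂/n₁ = sin 49.94° = 0.7654.
Then tan θ_B = n₂/n₁ = 0.7654, so θ_B = arctan 0.7654 = 37.43°.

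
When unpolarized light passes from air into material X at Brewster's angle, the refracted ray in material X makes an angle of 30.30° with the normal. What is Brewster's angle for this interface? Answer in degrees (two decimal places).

At Brewster's angle the reflected and refracted rays are perpendicular, so θ_B + θ_t = 90°.
θ_B = 90° − 30.30° = 59.70°.

θ_B ≈ 59.70°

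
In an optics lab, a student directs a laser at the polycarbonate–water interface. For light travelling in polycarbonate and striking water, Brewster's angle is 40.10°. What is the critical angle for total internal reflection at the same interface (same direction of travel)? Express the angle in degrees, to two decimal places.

θ_c ≈ 57.36°

n₂/n₁ = tan 40.10° = 0.8421; the critical angle satisfies sin θ_c = n₂/n₁.
θ_c = arcsin(0.8421) = 57.36°.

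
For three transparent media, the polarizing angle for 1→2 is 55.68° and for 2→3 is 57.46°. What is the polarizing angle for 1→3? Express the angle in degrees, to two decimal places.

tan θ_B(1→2) = n₂/n₁ = tan 55.68° = 1.4648.
tan θ_B(2→3) = n₃/n₂ = tan 57.46° = 1.5673.
So n₃/n₁ = (n₂/n₁)(n₃/n₂) = 1.4648 × 1.5673 = 2.2958.
θ_B(1→3) = arctan(2.2958) = 66.46°.

θ_B ≈ 66.46°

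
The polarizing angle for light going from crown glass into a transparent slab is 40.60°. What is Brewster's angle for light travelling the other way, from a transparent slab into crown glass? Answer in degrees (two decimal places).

The two Brewster angles are complementary: θ_B' = 90° − θ_B = 90° − 40.60° = 49.40°.

θ_B' ≈ 49.40°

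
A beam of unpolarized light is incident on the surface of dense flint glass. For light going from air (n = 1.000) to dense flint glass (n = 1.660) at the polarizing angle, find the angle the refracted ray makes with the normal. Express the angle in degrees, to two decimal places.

θ_B = arctan(n₂/n₁) = arctan(1.660/1.000) = 58.93°.
At Brewster's angle the reflected and refracted rays are perpendicular, so θ_t = 90° − θ_B = 90° − 58.93° = 31.07°.

θ_t ≈ 31.07°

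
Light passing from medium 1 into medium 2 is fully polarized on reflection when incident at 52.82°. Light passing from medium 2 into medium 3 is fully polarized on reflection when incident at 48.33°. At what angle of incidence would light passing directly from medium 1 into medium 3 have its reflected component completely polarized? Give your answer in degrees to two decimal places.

θ_B ≈ 55.98°

n₂/n₁ = tan 52.82° = 1.3184 and n₃/n₂ = tan 48.33° = 1.1236.
Multiplying, n₃/n₁ = 1.3184 × 1.1236 = 1.4813, and θ_B(1→3) = arctan 1.4813 = 55.98°.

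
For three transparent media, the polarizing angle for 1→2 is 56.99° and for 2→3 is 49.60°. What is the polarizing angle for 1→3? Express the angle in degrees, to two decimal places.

Each Brewster angle gives a ratio: n₂/n₁ = tan 56.99° = 1.5393, n₃/n₂ = tan 49.60° = 1.1750.
n₃/n₁ = 1.8086. Then tan θ_B(1→3) = n₃/n₁, so θ_B(1→3) = arctan(1.8086) = 61.06°.

θ_B ≈ 61.06°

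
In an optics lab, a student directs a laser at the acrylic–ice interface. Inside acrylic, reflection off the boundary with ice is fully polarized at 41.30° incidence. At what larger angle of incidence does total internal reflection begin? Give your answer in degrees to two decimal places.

θ_c ≈ 61.46°

From Brewster, n₂/n₁ = tan θ_B = tan 41.30° = 0.8785.
Then sin θ_c = n₂/n₁ = 0.8785, so θ_c = arcsin 0.8785 = 61.46°.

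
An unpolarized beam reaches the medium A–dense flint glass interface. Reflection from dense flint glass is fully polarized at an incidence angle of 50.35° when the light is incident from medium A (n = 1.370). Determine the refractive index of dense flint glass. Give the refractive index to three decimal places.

n ≈ 1.653

Full polarization of the reflected beam means tan θ_B = n₂/n₁, where n₁ is the incident medium (medium A).
n₂ = n₁ tan θ_B = 1.370 × tan 50.35° = 1.653.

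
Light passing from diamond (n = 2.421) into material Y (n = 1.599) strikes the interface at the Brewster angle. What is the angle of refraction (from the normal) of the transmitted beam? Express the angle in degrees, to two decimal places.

θ_t ≈ 56.56°

θ_B = arctan(n₂/n₁) = arctan(1.599/2.421) = 33.44°.
The refracted ray is perpendicular to the reflected ray, so θ_t = 90° − θ_B = 56.56°.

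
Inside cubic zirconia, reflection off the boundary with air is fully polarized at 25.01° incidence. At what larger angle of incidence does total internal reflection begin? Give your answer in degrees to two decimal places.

θ_c ≈ 27.81°

From Brewster, n₂/n₁ = tan θ_B = tan 25.01° = 0.4665.
Then sin θ_c = n₂/n₁ = 0.4665, so θ_c = arcsin 0.4665 = 27.81°.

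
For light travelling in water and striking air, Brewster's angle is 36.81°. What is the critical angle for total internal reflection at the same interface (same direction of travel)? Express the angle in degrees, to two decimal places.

tan θ_B = n₂/n₁ = tan 36.81° = 0.7484.
Total internal reflection: sin θ_c = n₂/n₁ = 0.7484.
θ_c = arcsin(0.7484) = 48.45°.

θ_c ≈ 48.45°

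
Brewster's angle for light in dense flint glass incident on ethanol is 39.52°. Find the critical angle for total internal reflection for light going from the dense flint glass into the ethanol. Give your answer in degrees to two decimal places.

θ_c ≈ 55.58°

tan θ_B = n₂/n₁ = tan 39.52° = 0.8249.
Total internal reflection: sin θ_c = n₂/n₁ = 0.8249.
θ_c = arcsin(0.8249) = 55.58°.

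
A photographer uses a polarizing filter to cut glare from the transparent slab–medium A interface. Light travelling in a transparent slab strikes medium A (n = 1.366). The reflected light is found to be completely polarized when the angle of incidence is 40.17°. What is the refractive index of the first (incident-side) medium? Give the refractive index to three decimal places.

At the polarizing angle, tan θ_B = n₂/n₁ with n₁ on the incident side (a transparent slab) and n₂ on the transmitted side (medium A).
n₁ = n₂ / tan θ_B = 1.366 / tan 40.17° = 1.618.

n ≈ 1.618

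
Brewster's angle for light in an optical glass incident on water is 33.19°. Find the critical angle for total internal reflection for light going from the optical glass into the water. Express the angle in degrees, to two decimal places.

θ_c ≈ 40.85°

n₂/n₁ = tan 33.19° = 0.6541; the critical angle satisfies sin θ_c = n₂/n₁.
θ_c = arcsin(0.6541) = 40.85°.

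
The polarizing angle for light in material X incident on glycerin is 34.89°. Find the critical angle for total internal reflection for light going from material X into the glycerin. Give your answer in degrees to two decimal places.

n₂/n₁ = tan 34.89° = 0.6974; the critical angle satisfies sin θ_c = n₂/n₁.
θ_c = arcsin(0.6974) = 44.21°.

θ_c ≈ 44.21°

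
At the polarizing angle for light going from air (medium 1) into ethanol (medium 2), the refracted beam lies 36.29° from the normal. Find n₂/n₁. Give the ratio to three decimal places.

n₂/n₁ ≈ 1.362

At Brewster incidence θ_B = 90° − θ_t = 90° − 36.29° = 53.71°.
Then n₂/n₁ = tan θ_B = tan 53.71° = 1.362.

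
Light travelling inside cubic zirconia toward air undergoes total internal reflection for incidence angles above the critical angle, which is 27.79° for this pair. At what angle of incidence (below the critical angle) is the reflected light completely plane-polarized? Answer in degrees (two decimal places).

θ_B ≈ 25.00°

At the critical angle sin θ_c = n₂/n₁, giving n₂/n₁ = sin 27.79° = 0.4662.
Then tan θ_B = n₂/n₁ = 0.4662, so θ_B = arctan 0.4662 = 25.00°.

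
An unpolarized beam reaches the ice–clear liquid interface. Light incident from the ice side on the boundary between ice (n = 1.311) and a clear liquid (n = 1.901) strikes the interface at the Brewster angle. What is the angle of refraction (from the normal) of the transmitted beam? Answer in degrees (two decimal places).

θ_t ≈ 34.59°

θ_B = arctan(n₂/n₁) = arctan(1.901/1.311) = 55.41°.
At Brewster's angle the reflected and refracted rays are perpendicular, so θ_t = 90° − θ_B = 90° − 55.41° = 34.59°.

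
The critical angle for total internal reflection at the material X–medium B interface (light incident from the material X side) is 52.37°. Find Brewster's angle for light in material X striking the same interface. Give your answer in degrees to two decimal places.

θ_B ≈ 38.38°

At the critical angle sin θ_c = n₂/n₁, giving n₂/n₁ = sin 52.37° = 0.7920.
Then tan θ_B = n₂/n₁ = 0.7920, so θ_B = arctan 0.7920 = 38.38°.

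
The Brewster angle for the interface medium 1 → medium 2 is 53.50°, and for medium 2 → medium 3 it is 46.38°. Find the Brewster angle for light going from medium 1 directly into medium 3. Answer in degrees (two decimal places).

tan θ_B(1→2) = n₂/n₁ = tan 53.50° = 1.3514.
tan θ_B(2→3) = n₃/n₂ = tan 46.38° = 1.0494.
So n₃/n₁ = (n₂/n₁)(n₃/n₂) = 1.3514 × 1.0494 = 1.4181.
θ_B(1→3) = arctan(1.4181) = 54.81°.

θ_B ≈ 54.81°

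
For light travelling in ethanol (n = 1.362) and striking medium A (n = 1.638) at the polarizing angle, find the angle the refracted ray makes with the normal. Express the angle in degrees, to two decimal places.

θ_t ≈ 39.74°

θ_B = arctan(n₂/n₁) = arctan(1.638/1.362) = 50.26°.
At Brewster's angle the reflected and refracted rays are perpendicular, so θ_t = 90° − θ_B = 90° − 50.26° = 39.74°.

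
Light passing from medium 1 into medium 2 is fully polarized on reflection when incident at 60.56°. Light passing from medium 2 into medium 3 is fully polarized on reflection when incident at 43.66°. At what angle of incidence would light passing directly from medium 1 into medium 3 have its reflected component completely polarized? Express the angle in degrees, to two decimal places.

n₂/n₁ = tan 60.56° = 1.7718 and n₃/n₂ = tan 43.66° = 0.9543.
n₃/n₁ = 1.6908. Then tan θ_B(1→3) = n₃/n₁, so θ_B(1→3) = arctan(1.6908) = 59.40°.

θ_B ≈ 59.40°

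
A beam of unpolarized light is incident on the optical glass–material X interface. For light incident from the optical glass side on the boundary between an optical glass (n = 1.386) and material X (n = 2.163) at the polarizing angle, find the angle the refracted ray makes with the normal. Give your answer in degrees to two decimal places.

θ_B = arctan(n₂/n₁) = arctan(2.163/1.386) = 57.35°.
The refracted ray is perpendicular to the reflected ray, so θ_t = 90° − θ_B = 32.65°.

θ_t ≈ 32.65°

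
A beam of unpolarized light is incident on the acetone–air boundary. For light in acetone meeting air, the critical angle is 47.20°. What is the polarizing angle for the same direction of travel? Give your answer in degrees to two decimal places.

θ_B ≈ 36.27°

At the critical angle sin θ_c = n₂/n₁, giving n₂/n₁ = sin 47.20° = 0.7337.
Then tan θ_B = n₂/n₁ = 0.7337, so θ_B = arctan 0.7337 = 36.27°.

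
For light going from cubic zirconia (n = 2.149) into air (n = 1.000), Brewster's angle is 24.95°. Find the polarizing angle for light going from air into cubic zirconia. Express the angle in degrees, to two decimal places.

θ_B' ≈ 65.05°

Reversing the direction swaps n₁ and n₂, so tan θ_B' = 1/tan θ_B and θ_B' = 90° − θ_B.
Hence θ_B' = 90° − 24.95° = 65.05°.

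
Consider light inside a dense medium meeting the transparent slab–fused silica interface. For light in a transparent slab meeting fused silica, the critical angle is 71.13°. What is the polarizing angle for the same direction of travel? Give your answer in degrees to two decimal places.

sin θ_c = n₂/n₁, so n₂/n₁ = sin 71.13° = 0.9463.
Brewster: tan θ_B = n₂/n₁ = 0.9463.
θ_B = arctan(0.9463) = 43.42°.

θ_B ≈ 43.42°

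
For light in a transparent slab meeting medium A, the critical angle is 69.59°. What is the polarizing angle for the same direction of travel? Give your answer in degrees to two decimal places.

sin θ_c = n₂/n₁, so n₂/n₁ = sin 69.59° = 0.9372.
Brewster: tan θ_B = n₂/n₁ = 0.9372.
θ_B = arctan(0.9372) = 43.14°.

θ_B ≈ 43.14°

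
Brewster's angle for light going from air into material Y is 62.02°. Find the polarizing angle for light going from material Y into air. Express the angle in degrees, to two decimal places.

θ_B' ≈ 27.98°

The two Brewster angles are complementary: θ_B' = 90° − θ_B = 90° − 62.02° = 27.98°.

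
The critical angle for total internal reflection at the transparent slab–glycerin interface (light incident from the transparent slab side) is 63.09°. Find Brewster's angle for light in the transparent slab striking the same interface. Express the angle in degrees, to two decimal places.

θ_B ≈ 41.72°

sin θ_c = n₂/n₁, so n₂/n₁ = sin 63.09° = 0.8917.
Brewster: tan θ_B = n₂/n₁ = 0.8917.
θ_B = arctan(0.8917) = 41.72°.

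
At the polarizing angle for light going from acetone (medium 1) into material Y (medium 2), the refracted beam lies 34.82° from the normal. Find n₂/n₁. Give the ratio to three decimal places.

At Brewster incidence θ_B = 90° − θ_t = 90° − 34.82° = 55.18°.
Then n₂/n₁ = tan θ_B = tan 55.18° = 1.438.

n₂/n₁ ≈ 1.438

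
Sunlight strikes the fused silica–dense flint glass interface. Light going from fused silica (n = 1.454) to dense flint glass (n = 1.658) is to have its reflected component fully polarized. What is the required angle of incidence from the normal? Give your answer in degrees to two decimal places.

Here n₂/n₁ = 1.658/1.454 = 1.1403, and Brewster's law gives tan θ_B = n₂/n₁.
θ_B = arctan(1.1403) = 48.75°.

θ_B ≈ 48.75°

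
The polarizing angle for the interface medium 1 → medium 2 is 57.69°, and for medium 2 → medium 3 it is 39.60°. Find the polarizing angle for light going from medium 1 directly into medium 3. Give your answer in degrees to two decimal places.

Each Brewster angle gives a ratio: n₂/n₁ = tan 57.69° = 1.5812, n₃/n₂ = tan 39.60° = 0.8273.
n₃/n₁ = 1.3081. Then tan θ_B(1→3) = n₃/n₁, so θ_B(1→3) = arctan(1.3081) = 52.60°.

θ_B ≈ 52.60°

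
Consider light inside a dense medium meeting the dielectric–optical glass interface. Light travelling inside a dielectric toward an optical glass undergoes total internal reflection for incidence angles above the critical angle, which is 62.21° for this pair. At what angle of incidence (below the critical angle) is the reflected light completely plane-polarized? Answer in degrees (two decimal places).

sin θ_c = n₂/n₁, so n₂/n₁ = sin 62.21° = 0.8847.
Brewster: tan θ_B = n₂/n₁ = 0.8847.
θ_B = arctan(0.8847) = 41.50°.

θ_B ≈ 41.50°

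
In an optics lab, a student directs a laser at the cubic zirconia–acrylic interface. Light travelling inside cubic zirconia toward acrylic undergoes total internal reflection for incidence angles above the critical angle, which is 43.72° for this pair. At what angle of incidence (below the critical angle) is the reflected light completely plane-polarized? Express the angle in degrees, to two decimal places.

At the critical angle sin θ_c = n₂/n₁, giving n₂/n₁ = sin 43.72° = 0.6911.
Then tan θ_B = n₂/n₁ = 0.6911, so θ_B = arctan 0.6911 = 34.65°.

θ_B ≈ 34.65°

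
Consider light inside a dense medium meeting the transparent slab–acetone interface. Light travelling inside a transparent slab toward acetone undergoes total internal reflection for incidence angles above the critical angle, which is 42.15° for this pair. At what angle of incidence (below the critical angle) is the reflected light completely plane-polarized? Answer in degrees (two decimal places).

θ_B ≈ 33.86°

n₂/n₁ = sin θ_c = sin 42.15° = 0.6711.
tan θ_B equals the same ratio, so θ_B = arctan(0.6711) = 33.86°.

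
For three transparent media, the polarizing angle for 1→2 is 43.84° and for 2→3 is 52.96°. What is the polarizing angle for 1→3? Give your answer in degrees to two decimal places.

θ_B ≈ 51.84°

n₂/n₁ = tan 43.84° = 0.9603 and n₃/n₂ = tan 52.96° = 1.3251.
So n₃/n₁ = (n₂/n₁)(n₃/n₂) = 0.9603 × 1.3251 = 1.2725.
θ_B(1→3) = arctan(1.2725) = 51.84°.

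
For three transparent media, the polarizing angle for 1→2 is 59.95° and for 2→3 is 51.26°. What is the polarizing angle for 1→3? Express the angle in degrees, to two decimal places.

θ_B ≈ 65.10°

tan θ_B(1→2) = n₂/n₁ = tan 59.95° = 1.7286.
tan θ_B(2→3) = n₃/n₂ = tan 51.26° = 1.2464.
So n₃/n₁ = (n₂/n₁)(n₃/n₂) = 1.7286 × 1.2464 = 2.1545.
θ_B(1→3) = arctan(2.1545) = 65.10°.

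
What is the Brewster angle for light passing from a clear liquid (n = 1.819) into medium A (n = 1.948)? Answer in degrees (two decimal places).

Here n₂/n₁ = 1.948/1.819 = 1.0709, and Brewster's law gives tan θ_B = n₂/n₁. Taking the arctangent, θ_B = 46.96°.

θ_B ≈ 46.96°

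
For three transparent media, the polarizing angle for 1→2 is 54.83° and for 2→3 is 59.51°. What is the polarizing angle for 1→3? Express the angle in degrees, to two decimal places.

tan θ_B(1→2) = n₂/n₁ = tan 54.83° = 1.4192.
tan θ_B(2→3) = n₃/n₂ = tan 59.51° = 1.6983.
n₃/n₁ = 2.4102. Then tan θ_B(1→3) = n₃/n₁, so θ_B(1→3) = arctan(2.4102) = 67.47°.

θ_B ≈ 67.47°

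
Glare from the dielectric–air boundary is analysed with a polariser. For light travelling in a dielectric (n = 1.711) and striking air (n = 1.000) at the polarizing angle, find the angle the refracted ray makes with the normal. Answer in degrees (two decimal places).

θ_t ≈ 59.70°

tan θ_B = n₂/n₁ = 1.000/1.711 = 0.5845, so θ_B = 30.30°.
Since θ_B + θ_t = 90° at Brewster incidence, θ_t = 90° − 30.30° = 59.70°.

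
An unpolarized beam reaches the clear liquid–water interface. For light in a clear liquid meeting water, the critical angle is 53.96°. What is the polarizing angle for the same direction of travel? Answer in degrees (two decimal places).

sin θ_c = n₂/n₁, so n₂/n₁ = sin 53.96° = 0.8086.
Brewster: tan θ_B = n₂/n₁ = 0.8086.
θ_B = arctan(0.8086) = 38.96°.

θ_B ≈ 38.96°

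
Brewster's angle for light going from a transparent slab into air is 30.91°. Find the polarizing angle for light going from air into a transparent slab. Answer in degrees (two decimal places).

θ_B' ≈ 59.09°

tan θ_B' = n₁/n₂ = 1/tan θ_B, so θ_B' = 90° − θ_B.
θ_B' = 90° − 30.91° = 59.09°.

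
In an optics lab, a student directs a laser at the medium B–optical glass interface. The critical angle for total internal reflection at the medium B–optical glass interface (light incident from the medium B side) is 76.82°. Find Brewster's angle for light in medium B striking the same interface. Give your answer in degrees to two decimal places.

sin θ_c = n₂/n₁, so n₂/n₁ = sin 76.82° = 0.9737.
Brewster: tan θ_B = n₂/n₁ = 0.9737.
θ_B = arctan(0.9737) = 44.24°.

θ_B ≈ 44.24°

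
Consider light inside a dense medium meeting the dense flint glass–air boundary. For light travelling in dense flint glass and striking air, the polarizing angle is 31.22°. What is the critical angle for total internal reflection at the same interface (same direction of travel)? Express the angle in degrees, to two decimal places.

θ_c ≈ 37.31°

tan θ_B = n₂/n₁ = tan 31.22° = 0.6061.
Total internal reflection: sin θ_c = n₂/n₁ = 0.6061.
θ_c = arcsin(0.6061) = 37.31°.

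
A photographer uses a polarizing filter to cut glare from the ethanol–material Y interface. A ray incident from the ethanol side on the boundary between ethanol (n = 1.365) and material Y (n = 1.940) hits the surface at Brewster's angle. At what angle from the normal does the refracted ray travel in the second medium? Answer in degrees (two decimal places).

θ_t ≈ 35.13°

tan θ_B = n₂/n₁ = 1.940/1.365 = 1.4212, so θ_B = 54.87°.
The refracted ray is perpendicular to the reflected ray, so θ_t = 90° − θ_B = 35.13°.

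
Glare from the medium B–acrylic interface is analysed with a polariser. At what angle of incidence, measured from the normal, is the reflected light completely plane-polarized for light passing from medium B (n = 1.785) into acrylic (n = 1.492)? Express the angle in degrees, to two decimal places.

Brewster's condition: tan θ_B = n₂/n₁ = 1.492/1.785 = 0.8359.
θ_B = arctan(0.8359) = 39.89°.

θ_B ≈ 39.89°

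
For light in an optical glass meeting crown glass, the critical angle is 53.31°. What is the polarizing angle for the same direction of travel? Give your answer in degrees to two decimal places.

sin θ_c = n₂/n₁, so n₂/n₁ = sin 53.31° = 0.8019.
Brewster: tan θ_B = n₂/n₁ = 0.8019.
θ_B = arctan(0.8019) = 38.73°.

θ_B ≈ 38.73°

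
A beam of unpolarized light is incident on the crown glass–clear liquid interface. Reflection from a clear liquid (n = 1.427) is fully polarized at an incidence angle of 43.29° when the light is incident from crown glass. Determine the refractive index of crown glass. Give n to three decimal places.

n ≈ 1.515

At the Brewster angle, tan θ_B = n₂/n₁ with n₁ on the incident side (crown glass) and n₂ on the transmitted side (a clear liquid).
n₁ = n₂ / tan θ_B = 1.427 / tan 43.29° = 1.515.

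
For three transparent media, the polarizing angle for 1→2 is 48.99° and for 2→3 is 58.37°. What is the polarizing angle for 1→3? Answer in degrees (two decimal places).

Each Brewster angle gives a ratio: n₂/n₁ = tan 48.99° = 1.1500, n₃/n₂ = tan 58.37° = 1.6236.
So n₃/n₁ = (n₂/n₁)(n₃/n₂) = 1.1500 × 1.6236 = 1.8670.
θ_B(1→3) = arctan(1.8670) = 61.83°.

θ_B ≈ 61.83°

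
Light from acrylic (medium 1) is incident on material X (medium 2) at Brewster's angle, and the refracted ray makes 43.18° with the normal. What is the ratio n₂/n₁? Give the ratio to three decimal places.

n₂/n₁ ≈ 1.066

θ_B + θ_t = 90°, so θ_B = 90° − 43.18° = 46.82°.
tan θ_B = n₂/n₁, so n₂/n₁ = tan 46.82° = 1.066.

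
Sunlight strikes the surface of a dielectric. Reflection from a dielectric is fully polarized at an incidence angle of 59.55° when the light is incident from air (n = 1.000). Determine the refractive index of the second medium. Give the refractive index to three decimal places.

n ≈ 1.701

Full polarization of the reflected beam means tan θ_B = n₂/n₁, where n₁ is the incident medium (air).
n₂ = n₁ tan θ_B = 1.000 × tan 59.55° = 1.701.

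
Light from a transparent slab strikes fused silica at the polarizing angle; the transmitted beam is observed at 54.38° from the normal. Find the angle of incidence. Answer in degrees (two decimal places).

θ_B ≈ 35.62°

Brewster's condition makes the reflected and refracted beams perpendicular: θ_B + θ_t = 90°.
So θ_B = 90° − θ_t = 90° − 54.38° = 35.62°.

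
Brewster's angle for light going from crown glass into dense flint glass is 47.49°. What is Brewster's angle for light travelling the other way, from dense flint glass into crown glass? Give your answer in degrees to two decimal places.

θ_B' ≈ 42.51°

The two Brewster angles are complementary: θ_B' = 90° − θ_B = 90° − 47.49° = 42.51°.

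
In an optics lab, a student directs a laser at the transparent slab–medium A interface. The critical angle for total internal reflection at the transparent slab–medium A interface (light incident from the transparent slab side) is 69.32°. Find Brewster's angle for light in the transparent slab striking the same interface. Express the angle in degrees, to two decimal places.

θ_B ≈ 43.09°

At the critical angle sin θ_c = n₂/n₁, giving n₂/n₁ = sin 69.32° = 0.9356.
Then tan θ_B = n₂/n₁ = 0.9356, so θ_B = arctan 0.9356 = 43.09°.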